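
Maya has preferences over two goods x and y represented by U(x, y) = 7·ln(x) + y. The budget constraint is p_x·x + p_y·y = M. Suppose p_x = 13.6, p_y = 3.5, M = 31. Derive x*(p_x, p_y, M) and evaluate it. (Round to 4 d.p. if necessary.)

x* = 1.8015

Set MRS = p_x/p_y: (7/x)/1 = p_x/p_y.
So x*(p_x,p_y) = 7·p_y/p_x, independent of income; and y* = (M − 7·p_y)/p_y.
At the given prices: x* = 7·3.5/13.6 = 1.8015.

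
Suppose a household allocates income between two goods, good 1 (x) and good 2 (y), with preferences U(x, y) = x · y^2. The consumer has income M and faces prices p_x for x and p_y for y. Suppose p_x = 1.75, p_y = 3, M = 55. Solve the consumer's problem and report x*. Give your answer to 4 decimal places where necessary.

Demand: x*(p_x,p_y,M) = 1/3·M/p_x and y* = 2/3·M/p_y.
At p_x=1.75, p_y=3, M=55: x* = 1/3·55/1.75 = 10.4762.

x* = 10.4762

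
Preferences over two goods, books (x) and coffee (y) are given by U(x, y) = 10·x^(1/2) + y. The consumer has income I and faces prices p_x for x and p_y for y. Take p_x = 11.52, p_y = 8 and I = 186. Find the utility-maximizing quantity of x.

Plugging in: x* = (5·8/11.52)² = 12.0563.

x* = 12.0563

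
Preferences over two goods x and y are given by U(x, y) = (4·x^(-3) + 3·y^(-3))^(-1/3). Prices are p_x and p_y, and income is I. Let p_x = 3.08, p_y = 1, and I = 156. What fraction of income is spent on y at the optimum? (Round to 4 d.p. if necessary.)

share on y = 0.2859

MU_x ∝ 4·x^(-4), MU_y ∝ 3·y^(-4), so MRS = (4/3)·(y/x)^(4) = p_x/p_y.
Hence y/x = ((3/4)·p_x/p_y)^(1/(4)), i.e. raised to the 0.25 power.
Substitute y = (y/x)·x into the budget: x* = I/(p_x + p_y·(y/x)).
Numerically y/x = 1.232829, so x* = 156/(3.08 + 1·1.232829) = 36.1711 and y* = 1.232829·36.1711 = 44.5929.
Expenditure on y: 1·44.5929 = 44.5929; share = 0.2859.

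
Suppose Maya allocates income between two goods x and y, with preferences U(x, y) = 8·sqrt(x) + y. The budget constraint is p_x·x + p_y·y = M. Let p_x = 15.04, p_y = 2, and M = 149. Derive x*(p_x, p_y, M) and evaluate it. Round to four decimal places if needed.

Utility is quasi-linear in y; the FOC for x is 4/√x = p_x/p_y.
Thus x* = (4·p_y/p_x)² — independent of M — with the rest of income spent on y.
Plugging in: x* = (4·2/15.04)² = 0.2829.

x* = 0.2829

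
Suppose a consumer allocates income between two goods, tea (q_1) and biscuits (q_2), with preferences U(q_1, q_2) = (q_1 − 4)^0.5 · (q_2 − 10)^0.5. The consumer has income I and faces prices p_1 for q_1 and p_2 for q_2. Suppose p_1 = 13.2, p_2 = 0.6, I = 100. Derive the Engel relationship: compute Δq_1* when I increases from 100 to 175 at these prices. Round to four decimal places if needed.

MRS = (q_2−10)/(q_1−4). Tangency with p_1/p_2 gives q_2−10 = (p_1/p_2)·(q_1−4).
Substituting into the budget: q_1* = 4 + 0.5·(I − 4·p_1 − 10·p_2)/p_1, and q_2* = 10 + 0.5·(…)/p_2.
Discretionary income = 100 − 4·13.2 − 10·0.6 = 41.2; q_1* = 4 + 0.5·41.2/13.2 = 5.5606.
At I' = 175: q_1* = 8.4015. Change: 8.4015 − 5.5606 = 2.8409.

Δq_1* = 2.8409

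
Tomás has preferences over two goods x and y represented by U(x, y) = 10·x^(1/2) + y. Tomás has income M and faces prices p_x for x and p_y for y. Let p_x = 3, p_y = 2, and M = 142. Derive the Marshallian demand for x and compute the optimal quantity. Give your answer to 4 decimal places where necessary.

x* = 11.1111

Thus x* = (5·p_y/p_x)² — independent of M — with the rest of income spent on y.
Plugging in: x* = (5·2/3)² = 11.1111.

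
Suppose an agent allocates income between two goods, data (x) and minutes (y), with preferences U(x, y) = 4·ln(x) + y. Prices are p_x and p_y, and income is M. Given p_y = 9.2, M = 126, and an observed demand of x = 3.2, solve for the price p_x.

Set MRS = p_x/p_y: (4/x)/1 = p_x/p_y.
So x*(p_x,p_y) = 4·p_y/p_x, independent of income; and y* = (M − 4·p_y)/p_y.
Set x* = 3.2 in the demand function and solve for p_x: p_x = 11.5.

p_x = 11.5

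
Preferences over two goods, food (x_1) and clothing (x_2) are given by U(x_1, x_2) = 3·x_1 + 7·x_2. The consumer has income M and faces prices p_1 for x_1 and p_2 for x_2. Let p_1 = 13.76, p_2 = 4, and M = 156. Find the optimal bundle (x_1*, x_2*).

x_1* = 0, x_2* = 39

Linear utility — the consumer picks whichever good has higher MU/price: 3/13.76 = 0.218 vs 7/4 = 1.75.
x_2 gives more utility per dollar, so spend all income on x_2: x_2* = M/p_2, x_1* = 0.
Numerically: x_1* = 0, x_2* = 39.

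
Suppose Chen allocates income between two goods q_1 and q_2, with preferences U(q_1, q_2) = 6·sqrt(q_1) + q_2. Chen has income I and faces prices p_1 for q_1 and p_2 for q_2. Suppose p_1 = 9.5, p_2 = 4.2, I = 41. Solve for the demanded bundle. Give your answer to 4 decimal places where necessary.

Solve: √q_1 = 3·p_2/p_1, so q_1*(p_1,p_2) = (3·p_2/p_1)², and q_2* = (I − p_1·q_1*)/p_2.
Plugging in: q_1* = (3·4.2/9.5)² = 1.7591, q_2* = 5.783.

q_1* = 1.7591, q_2* = 5.783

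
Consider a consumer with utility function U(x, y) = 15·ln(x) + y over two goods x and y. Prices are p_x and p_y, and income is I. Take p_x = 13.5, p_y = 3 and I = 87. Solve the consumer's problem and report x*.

x* = 3.3333

So x*(p_x,p_y) = 15·p_y/p_x, independent of income; and y* = (I − 15·p_y)/p_y.
At the given prices: x* = 15·3/13.5 = 3.3333.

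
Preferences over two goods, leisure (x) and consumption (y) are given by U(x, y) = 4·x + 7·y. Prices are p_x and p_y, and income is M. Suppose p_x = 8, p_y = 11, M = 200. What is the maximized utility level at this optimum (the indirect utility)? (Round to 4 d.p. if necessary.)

V = 127.2727

Perfect substitutes: compare marginal utility per dollar. 4/p_x vs 7/p_y → 0.5 vs 0.6364.
y gives more utility per dollar, so spend all income on y: y* = M/p_y, x* = 0.
Numerically: x* = 0, y* = 18.1818.
Utility at the optimum: U(0, 18.1818) = 127.2727.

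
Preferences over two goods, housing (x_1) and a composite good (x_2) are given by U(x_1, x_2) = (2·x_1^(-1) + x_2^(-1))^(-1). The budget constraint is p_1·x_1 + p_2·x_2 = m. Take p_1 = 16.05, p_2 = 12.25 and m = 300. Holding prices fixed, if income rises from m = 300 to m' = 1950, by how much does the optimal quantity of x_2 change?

Δx_2* = 51.4341

From the CES first-order condition, 2·(x_2/x_1)^(2) = p_1/p_2.
Hence x_2/x_1 = ((1/2)·p_1/p_2)^(1/(2)), i.e. raised to the 0.5 power.
With the ratio pinned down, the budget gives x_1* = m/(p_1 + p_2·(x_2/x_1)) and x_2* = (x_2/x_1)·x_1*.
Numerically x_2/x_1 = 0.809384, so x_1* = 300/(16.05 + 12.25·0.809384) = 11.554 and x_2* = 0.809384·11.554 = 9.3516.
At m' = 1950: x_2* = 60.7857. Change: 60.7857 − 9.3516 = 51.4341.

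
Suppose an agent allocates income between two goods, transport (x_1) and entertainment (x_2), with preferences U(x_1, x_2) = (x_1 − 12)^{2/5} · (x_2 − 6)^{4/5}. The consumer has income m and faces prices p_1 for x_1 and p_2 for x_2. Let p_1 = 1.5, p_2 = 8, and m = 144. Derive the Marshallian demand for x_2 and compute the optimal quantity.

MRS = (1/2)·(x_2−6)/(x_1−12). Tangency with p_1/p_2 gives x_2−6 = 2·(p_1/p_2)·(x_1−12).
Substituting into the budget: x_1* = 12 + 1/3·(m − 12·p_1 − 6·p_2)/p_1, and x_2* = 6 + 2/3·(…)/p_2.
Discretionary income = 144 − 12·1.5 − 6·8 = 78; x_2* = 6 + 2/3·78/8 = 12.5.

x_2* = 12.5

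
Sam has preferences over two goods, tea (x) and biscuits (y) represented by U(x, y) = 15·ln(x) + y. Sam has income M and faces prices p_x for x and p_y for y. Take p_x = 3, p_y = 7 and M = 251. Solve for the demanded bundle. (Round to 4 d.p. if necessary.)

MU_x = 15/x, MU_y = 1. Tangency: 15/x = p_x/p_y.
So x*(p_x,p_y) = 15·p_y/p_x, independent of income; and y* = (M − 15·p_y)/p_y.
At the given prices: x* = 15·7/3 = 35, and y* = 20.8571.

x* = 35, y* = 20.8571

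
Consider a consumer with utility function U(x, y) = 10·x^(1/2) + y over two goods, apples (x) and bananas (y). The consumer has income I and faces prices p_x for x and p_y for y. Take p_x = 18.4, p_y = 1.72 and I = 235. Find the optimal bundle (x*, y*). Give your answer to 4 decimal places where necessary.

MU_x = 5/√x, MU_y = 1. Tangency: 5/√x = p_x/p_y.
Thus x* = (5·p_y/p_x)² — independent of I — with the rest of income spent on y.
Plugging in: x* = (5·1.72/18.4)² = 0.2185, y* = 134.291.

x* = 0.2185, y* = 134.291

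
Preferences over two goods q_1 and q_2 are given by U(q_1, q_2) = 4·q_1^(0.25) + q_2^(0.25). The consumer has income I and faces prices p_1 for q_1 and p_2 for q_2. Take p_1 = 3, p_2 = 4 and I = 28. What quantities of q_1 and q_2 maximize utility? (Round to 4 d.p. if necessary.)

q_1* = 8.165, q_2* = 0.8762

MU_q_1 ∝ 4·q_1^(-0.75), MU_q_2 ∝ q_2^(-0.75), so MRS = 4·(q_2/q_1)^(0.75) = p_1/p_2.
Solve for the ratio: q_2/q_1 = [(1/4)·p_1/p_2]^(4/3).
Substitute q_2 = (q_2/q_1)·q_1 into the budget: q_1* = I/(p_1 + p_2·(q_2/q_1)).
Numerically q_2/q_1 = 0.107317, so q_1* = 28/(3 + 4·0.107317) = 8.165 and q_2* = 0.107317·8.165 = 0.8762.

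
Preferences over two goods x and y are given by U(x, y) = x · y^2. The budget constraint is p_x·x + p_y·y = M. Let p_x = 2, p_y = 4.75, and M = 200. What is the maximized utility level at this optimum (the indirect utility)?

Tangency: MRS = (1/2)·y/x = p_x/p_y.
Rearranging, p_y·y = 2·p_x·x. Substituting into the budget gives p_x·x·(1 + 2) = M.
Demand: x*(p_x,p_y,M) = 1/3·M/p_x and y* = 2/3·M/p_y.
At p_x=2, p_y=4.75, M=200: x* = 1/3·200/2 = 33.3333, y* = 28.0702.
Utility at the optimum: U(33.3333, 28.0702) = 26264.4916.

V = 26264.4916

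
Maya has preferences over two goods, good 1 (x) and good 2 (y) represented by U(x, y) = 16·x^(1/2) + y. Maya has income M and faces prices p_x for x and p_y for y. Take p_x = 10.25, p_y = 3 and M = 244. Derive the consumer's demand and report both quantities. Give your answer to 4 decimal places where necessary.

Utility is quasi-linear in y; the FOC for x is 8/√x = p_x/p_y.
Solve: √x = 8·p_y/p_x, so x*(p_x,p_y) = (8·p_y/p_x)², and y* = (M − p_x·x*)/p_y.
Plugging in: x* = (8·3/10.25)² = 5.4825, y* = 62.6016.

x* = 5.4825, y* = 62.6016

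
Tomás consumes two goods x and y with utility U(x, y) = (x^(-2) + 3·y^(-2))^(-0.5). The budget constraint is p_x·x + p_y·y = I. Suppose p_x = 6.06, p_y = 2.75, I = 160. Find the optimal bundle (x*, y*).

MRS = MU_x/MU_y = (1/3)·(y/x)^(3). Set equal to p_x/p_y.
Solve for the ratio: y/x = [3·p_x/p_y]^(1/3).
With the ratio pinned down, the budget gives x* = I/(p_x + p_y·(y/x)) and y* = (y/x)·x*.
Numerically y/x = 1.87681, so x* = 160/(6.06 + 2.75·1.87681) = 14.2587 and y* = 1.87681·14.2587 = 26.7609.

x* = 14.2587, y* = 26.7609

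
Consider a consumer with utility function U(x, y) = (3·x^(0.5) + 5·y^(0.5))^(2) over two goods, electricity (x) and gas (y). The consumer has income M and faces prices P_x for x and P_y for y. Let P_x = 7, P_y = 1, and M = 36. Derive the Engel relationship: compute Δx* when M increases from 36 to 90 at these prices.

From the CES first-order condition, (3/5)·(y/x)^(0.5) = P_x/P_y.
Hence y/x = ((5/3)·P_x/P_y)^(1/(0.5)), i.e. raised to the 2 power.
Substitute y = (y/x)·x into the budget: x* = M/(P_x + P_y·(y/x)).
Numerically y/x = 136.111111, so x* = 36/(7 + 1·136.111111) = 0.2516.
At M' = 90: x* = 0.6289. Change: 0.6289 − 0.2516 = 0.3773.

Δx* = 0.3773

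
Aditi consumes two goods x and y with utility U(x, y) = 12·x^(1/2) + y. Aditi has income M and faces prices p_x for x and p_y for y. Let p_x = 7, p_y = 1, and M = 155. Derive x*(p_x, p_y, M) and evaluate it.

Set MRS = p_x/p_y: 6·x^(−1/2) = p_x/p_y.
Solve: √x = 6·p_y/p_x, so x*(p_x,p_y) = (6·p_y/p_x)², and y* = (M − p_x·x*)/p_y.
Plugging in: x* = (6·1/7)² = 0.7347.

x* = 0.7347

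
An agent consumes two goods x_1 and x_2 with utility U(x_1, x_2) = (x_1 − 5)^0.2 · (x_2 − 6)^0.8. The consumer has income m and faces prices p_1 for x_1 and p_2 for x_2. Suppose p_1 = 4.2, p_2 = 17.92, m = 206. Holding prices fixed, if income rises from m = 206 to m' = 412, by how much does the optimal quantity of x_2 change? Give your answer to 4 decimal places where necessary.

Δx_2* = 9.1964

This is Cobb-Douglas in (x_1−5, x_2−6): tangency gives 0.2·p_2·(x_2−6) = 0.8·p_1·(x_1−5).
After buying the subsistence bundle (5, 6), a share 0.2 of the remaining income goes to x_1: x_1* = 5 + 0.2·(m − 5p_1 − 6p_2)/p_1.
Discretionary income = 206 − 5·4.2 − 6·17.92 = 77.48; x_2* = 6 + 0.8·77.48/17.92 = 9.4589.
At m' = 412: x_2* = 18.6554. Change: 18.6554 − 9.4589 = 9.1964.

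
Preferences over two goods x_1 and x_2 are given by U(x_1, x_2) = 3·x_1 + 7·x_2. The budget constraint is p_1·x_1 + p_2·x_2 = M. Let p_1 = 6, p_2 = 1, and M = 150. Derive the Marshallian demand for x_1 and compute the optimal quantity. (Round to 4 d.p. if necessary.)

Perfect substitutes: compare marginal utility per dollar. 3/p_1 vs 7/p_2 → 0.5 vs 7.
x_2 gives more utility per dollar, so spend all income on x_2: x_2* = M/p_2, x_1* = 0.
Numerically: x_1* = 0, x_2* = 150.

x_1* = 0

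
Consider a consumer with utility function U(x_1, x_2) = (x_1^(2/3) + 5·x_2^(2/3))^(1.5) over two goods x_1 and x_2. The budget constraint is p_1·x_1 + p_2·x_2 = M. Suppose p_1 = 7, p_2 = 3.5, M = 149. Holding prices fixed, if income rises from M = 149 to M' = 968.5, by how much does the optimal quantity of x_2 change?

MRS = MU_x_1/MU_x_2 = (1/5)·(x_2/x_1)^(1/3). Set equal to p_1/p_2.
Solve for the ratio: x_2/x_1 = [5·p_1/p_2]^(3).
Substitute x_2 = (x_2/x_1)·x_1 into the budget: x_1* = M/(p_1 + p_2·(x_2/x_1)).
Numerically x_2/x_1 = 1000, so x_1* = 149/(7 + 3.5·1000) = 0.0425 and x_2* = 1000·0.0425 = 42.4865.
At M' = 968.5: x_2* = 276.162. Change: 276.162 − 42.4865 = 233.6755.

Δx_2* = 233.6755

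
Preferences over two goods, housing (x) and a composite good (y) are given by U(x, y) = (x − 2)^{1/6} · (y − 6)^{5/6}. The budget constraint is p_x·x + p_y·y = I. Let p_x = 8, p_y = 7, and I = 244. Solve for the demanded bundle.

After buying the subsistence bundle (2, 6), a share 1/6 of the remaining income goes to x: x* = 2 + 1/6·(I − 2p_x − 6p_y)/p_x.
Discretionary income = 244 − 2·8 − 6·7 = 186; x* = 2 + 1/6·186/8 = 5.875; y* = 6 + 5/6·186/7 = 28.1429.

x* = 5.875, y* = 28.1429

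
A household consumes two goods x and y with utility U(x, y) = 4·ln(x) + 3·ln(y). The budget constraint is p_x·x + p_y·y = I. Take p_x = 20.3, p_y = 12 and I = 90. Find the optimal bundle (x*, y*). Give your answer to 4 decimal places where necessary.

Tangency: MRS = (4/3)·y/x = p_x/p_y.
Rearranging, p_y·y = (3/4)·p_x·x. Substituting into the budget gives p_x·x·(1 + (3/4)) = I.
Demand: x*(p_x,p_y,I) = 4/7·I/p_x and y* = 3/7·I/p_y.
At p_x=20.3, p_y=12, I=90: x* = 4/7·90/20.3 = 2.5334, y* = 3.2143.

x* = 2.5334, y* = 3.2143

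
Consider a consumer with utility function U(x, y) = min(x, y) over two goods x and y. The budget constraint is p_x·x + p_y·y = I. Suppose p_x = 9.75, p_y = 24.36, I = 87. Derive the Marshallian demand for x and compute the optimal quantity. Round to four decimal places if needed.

x* = 2.5506

With perfect complements, no substitution: consume in ratio x:y = 1:1.
Budget: p_x·x + p_y·x = I, so (p_x + p_y)·x = I.
Demand: x*(p_x,p_y,I) = I/(p_x + p_y), y* = I/(p_x + p_y).
Here 9.75 + 24.36 = 34.11, giving x* = 2.5506.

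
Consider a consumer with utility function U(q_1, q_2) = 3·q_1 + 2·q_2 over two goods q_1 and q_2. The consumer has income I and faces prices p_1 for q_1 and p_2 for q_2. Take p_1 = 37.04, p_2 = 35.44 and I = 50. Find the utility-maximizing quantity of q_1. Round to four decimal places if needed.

q_1* = 1.3499

Linear utility — the consumer picks whichever good has higher MU/price: 3/37.04 = 0.081 vs 2/35.44 = 0.0564.
q_1 gives more utility per dollar, so spend all income on q_1: q_1* = I/p_1, q_2* = 0.
Numerically: q_1* = 1.3499, q_2* = 0.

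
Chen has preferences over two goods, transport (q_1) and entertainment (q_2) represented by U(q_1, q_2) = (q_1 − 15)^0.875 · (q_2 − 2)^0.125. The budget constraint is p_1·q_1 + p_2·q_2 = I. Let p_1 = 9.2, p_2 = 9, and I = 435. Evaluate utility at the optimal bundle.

V = 20.8632

Let q_1' = q_1−15, q_2' = q_2−2. MRS = 7·q_2'/q_1' = p_1/p_2.
After buying the subsistence bundle (15, 2), a share 0.875 of the remaining income goes to q_1: q_1* = 15 + 0.875·(I − 15p_1 − 2p_2)/p_1.
Discretionary income = 435 − 15·9.2 − 2·9 = 279; q_1* = 15 + 0.875·279/9.2 = 41.5353; q_2* = 2 + 0.125·279/9 = 5.875.
Utility at the optimum: U(41.5353, 5.875) = 20.8632.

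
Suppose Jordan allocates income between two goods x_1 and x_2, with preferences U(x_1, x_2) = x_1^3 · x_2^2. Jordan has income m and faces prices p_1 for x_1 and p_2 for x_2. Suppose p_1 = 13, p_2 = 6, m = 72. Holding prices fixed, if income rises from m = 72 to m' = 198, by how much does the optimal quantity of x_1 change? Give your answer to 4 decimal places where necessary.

Δx_1* = 5.8154

Tangency: MRS = (3/2)·x_2/x_1 = p_1/p_2.
So 3·p_2·x_2 = 2·p_1·x_1; combined with the budget, a share 0.6 of income goes to x_1.
Demand: x_1*(p_1,p_2,m) = 0.6·m/p_1 and x_2* = 0.4·m/p_2.
At p_1=13, p_2=6, m=72: x_1* = 0.6·72/13 = 3.3231.
At m' = 198: x_1* = 9.1385. Change: 9.1385 − 3.3231 = 5.8154.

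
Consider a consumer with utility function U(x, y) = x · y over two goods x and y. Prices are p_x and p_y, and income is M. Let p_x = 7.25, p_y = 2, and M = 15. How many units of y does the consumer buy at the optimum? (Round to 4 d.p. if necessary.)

y* = 3.75

MU_x/MU_y = (y)/(x); tangency sets this equal to p_x/p_y.
So p_y·y = p_x·x; combined with the budget, a share 0.5 of income goes to x.
Demand: x*(p_x,p_y,M) = 0.5·M/p_x and y* = 0.5·M/p_y.
At p_x=7.25, p_y=2, M=15: y* = 0.5·15/2 = 3.75.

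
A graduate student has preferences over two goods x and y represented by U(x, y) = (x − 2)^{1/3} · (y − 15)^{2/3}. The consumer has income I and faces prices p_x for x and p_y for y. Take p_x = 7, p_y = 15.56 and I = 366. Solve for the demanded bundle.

MRS = (1/2)·(y−15)/(x−2). Tangency with p_x/p_y gives y−15 = 2·(p_x/p_y)·(x−2).
After buying the subsistence bundle (2, 15), a share 1/3 of the remaining income goes to x: x* = 2 + 1/3·(I − 2p_x − 15p_y)/p_x.
Discretionary income = 366 − 2·7 − 15·15.56 = 118.6; x* = 2 + 1/3·118.6/7 = 7.6476; y* = 15 + 2/3·118.6/15.56 = 20.0814.

x* = 7.6476, y* = 20.0814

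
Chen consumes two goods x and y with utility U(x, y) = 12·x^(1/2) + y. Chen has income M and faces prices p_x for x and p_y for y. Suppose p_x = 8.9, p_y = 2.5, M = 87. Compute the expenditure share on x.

Utility is quasi-linear in y; the FOC for x is 6/√x = p_x/p_y.
Solve: √x = 6·p_y/p_x, so x*(p_x,p_y) = (6·p_y/p_x)², and y* = (M − p_x·x*)/p_y.
Plugging in: x* = (6·2.5/8.9)² = 2.8406, y* = 24.6876.
Expenditure on x: 8.9·2.8406 = 25.2809; share = 0.2906.

share on x = 0.2906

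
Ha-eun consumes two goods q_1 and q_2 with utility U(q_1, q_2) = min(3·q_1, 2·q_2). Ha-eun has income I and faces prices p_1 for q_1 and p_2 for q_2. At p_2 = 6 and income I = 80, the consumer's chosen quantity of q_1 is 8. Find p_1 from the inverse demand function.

p_1 = 1

With perfect complements, no substitution: consume in ratio q_1:q_2 = 2:3.
Budget: p_1·q_1 + p_2·(3/2)·q_1 = I, so (2·p_1 + 3·p_2)·q_1 = 2·I.
Demand: q_1*(p_1,p_2,I) = 2·I/(2·p_1 + 3·p_2), q_2* = 3·I/(2·p_1 + 3·p_2).
Set q_1* = 8 in the demand function and solve for p_1: p_1 = 1.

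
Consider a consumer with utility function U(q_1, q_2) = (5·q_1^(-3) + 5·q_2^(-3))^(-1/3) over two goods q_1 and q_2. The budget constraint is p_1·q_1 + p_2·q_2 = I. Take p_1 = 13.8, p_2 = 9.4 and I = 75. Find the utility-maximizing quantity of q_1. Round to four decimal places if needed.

MU_q_1 ∝ 5·q_1^(-4), MU_q_2 ∝ 5·q_2^(-4), so MRS = (q_2/q_1)^(4) = p_1/p_2.
Solve for the ratio: q_2/q_1 = [p_1/p_2]^(0.25).
Substitute q_2 = (q_2/q_1)·q_1 into the budget: q_1* = I/(p_1 + p_2·(q_2/q_1)).
Numerically q_2/q_1 = 1.100748, so q_1* = 75/(13.8 + 9.4·1.100748) = 3.106.

q_1* = 3.106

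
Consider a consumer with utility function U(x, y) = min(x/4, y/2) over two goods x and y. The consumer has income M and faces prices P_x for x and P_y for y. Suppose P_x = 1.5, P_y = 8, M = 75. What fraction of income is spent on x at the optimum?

share on x = 0.2727

Leontief preferences: the optimum is at the kink where x/4 = y/2, i.e. y = (1/2)·x.
Budget: P_x·x + P_y·(1/2)·x = M, so (4·P_x + 2·P_y)·x = 4·M.
Demand: x*(P_x,P_y,M) = 4·M/(4·P_x + 2·P_y), y* = 2·M/(4·P_x + 2·P_y).
Here 4·1.5 + 2·8 = 22, giving x* = 13.6364 and y* = 6.8182.
Expenditure on x: 1.5·13.6364 = 20.4545; share = 0.2727.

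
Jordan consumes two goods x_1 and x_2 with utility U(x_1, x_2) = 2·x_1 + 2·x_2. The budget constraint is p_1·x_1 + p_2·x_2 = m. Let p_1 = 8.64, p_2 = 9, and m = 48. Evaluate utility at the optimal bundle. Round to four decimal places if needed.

Perfect substitutes: compare marginal utility per dollar. 2/p_1 vs 2/p_2 → 0.2315 vs 0.2222.
x_1 gives more utility per dollar, so spend all income on x_1: x_1* = m/p_1, x_2* = 0.
Numerically: x_1* = 5.5556, x_2* = 0.
Utility at the optimum: U(5.5556, 0) = 11.1111.

V = 11.1111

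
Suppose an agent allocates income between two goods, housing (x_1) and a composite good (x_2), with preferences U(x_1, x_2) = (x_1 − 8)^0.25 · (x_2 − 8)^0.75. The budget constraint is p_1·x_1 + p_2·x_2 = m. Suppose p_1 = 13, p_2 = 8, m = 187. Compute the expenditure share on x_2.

share on x_2 = 0.4184

MRS = (1/3)·(x_2−8)/(x_1−8). Tangency with p_1/p_2 gives x_2−8 = 3·(p_1/p_2)·(x_1−8).
After buying the subsistence bundle (8, 8), a share 0.25 of the remaining income goes to x_1: x_1* = 8 + 0.25·(m − 8p_1 − 8p_2)/p_1.
Discretionary income = 187 − 8·13 − 8·8 = 19; x_1* = 8 + 0.25·19/13 = 8.3654; x_2* = 8 + 0.75·19/8 = 9.7812.
Expenditure on x_2: 8·9.7812 = 78.25; share = 0.4184.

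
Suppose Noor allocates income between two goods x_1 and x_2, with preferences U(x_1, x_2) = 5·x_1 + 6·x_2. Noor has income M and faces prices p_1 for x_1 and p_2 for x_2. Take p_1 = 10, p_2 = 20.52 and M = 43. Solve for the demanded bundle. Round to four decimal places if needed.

x_1* = 4.3, x_2* = 0

Linear utility — the consumer picks whichever good has higher MU/price: 5/10 = 0.5 vs 6/20.52 = 0.2924.
x_1 gives more utility per dollar, so spend all income on x_1: x_1* = M/p_1, x_2* = 0.
Numerically: x_1* = 4.3, x_2* = 0.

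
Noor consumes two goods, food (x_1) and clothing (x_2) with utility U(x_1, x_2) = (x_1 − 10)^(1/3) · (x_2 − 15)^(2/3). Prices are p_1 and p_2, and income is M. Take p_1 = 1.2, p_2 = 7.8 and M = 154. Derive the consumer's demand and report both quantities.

Let x_1' = x_1−10, x_2' = x_2−15. MRS = (1/2)·x_2'/x_1' = p_1/p_2.
Substituting into the budget: x_1* = 10 + 1/3·(M − 10·p_1 − 15·p_2)/p_1, and x_2* = 15 + 2/3·(…)/p_2.
Discretionary income = 154 − 10·1.2 − 15·7.8 = 25; x_1* = 10 + 1/3·25/1.2 = 16.9444; x_2* = 15 + 2/3·25/7.8 = 17.1368.

x_1* = 16.9444, x_2* = 17.1368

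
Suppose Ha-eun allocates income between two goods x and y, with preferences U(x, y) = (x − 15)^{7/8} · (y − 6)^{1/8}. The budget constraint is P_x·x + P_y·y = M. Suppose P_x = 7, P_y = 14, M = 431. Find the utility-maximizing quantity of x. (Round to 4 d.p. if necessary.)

x* = 45.25

This is Cobb-Douglas in (x−15, y−6): tangency gives 0.875·P_y·(y−6) = 0.125·P_x·(x−15).
Substituting into the budget: x* = 15 + 0.875·(M − 15·P_x − 6·P_y)/P_x, and y* = 6 + 0.125·(…)/P_y.
Discretionary income = 431 − 15·7 − 6·14 = 242; x* = 15 + 0.875·242/7 = 45.25.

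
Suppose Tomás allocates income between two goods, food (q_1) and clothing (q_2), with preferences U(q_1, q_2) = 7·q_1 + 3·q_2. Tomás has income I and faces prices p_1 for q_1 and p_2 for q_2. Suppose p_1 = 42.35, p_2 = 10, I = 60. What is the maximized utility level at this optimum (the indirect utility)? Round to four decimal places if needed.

V = 18

Linear utility — the consumer picks whichever good has higher MU/price: 7/42.35 = 0.1653 vs 3/10 = 0.3.
q_2 gives more utility per dollar, so spend all income on q_2: q_2* = I/p_2, q_1* = 0.
Numerically: q_1* = 0, q_2* = 6.
Utility at the optimum: U(0, 6) = 18.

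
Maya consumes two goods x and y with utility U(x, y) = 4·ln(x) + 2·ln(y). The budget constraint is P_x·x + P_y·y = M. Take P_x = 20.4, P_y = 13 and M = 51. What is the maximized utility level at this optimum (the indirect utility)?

The MRS is 2·y/x. Set MRS = P_x/P_y.
So 4·P_y·y = 2·P_x·x; combined with the budget, a share 2/3 of income goes to x.
Demand: x*(P_x,P_y,M) = 2/3·M/P_x and y* = 1/3·M/P_y.
At P_x=20.4, P_y=13, M=51: x* = 2/3·51/20.4 = 1.6667, y* = 1.3077.
Utility at the optimum: U(1.6667, 1.3077) = 2.5798.

V = 2.5798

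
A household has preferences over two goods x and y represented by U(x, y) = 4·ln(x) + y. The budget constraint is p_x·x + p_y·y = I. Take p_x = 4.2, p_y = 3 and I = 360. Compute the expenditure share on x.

share on x = 0.0333

MU_x = 4/x, MU_y = 1. Tangency: 4/x = p_x/p_y.
So x*(p_x,p_y) = 4·p_y/p_x, independent of income; and y* = (I − 4·p_y)/p_y.
At the given prices: x* = 4·3/4.2 = 2.8571, and y* = 116.
Expenditure on x: 4.2·2.8571 = 12; share = 0.0333.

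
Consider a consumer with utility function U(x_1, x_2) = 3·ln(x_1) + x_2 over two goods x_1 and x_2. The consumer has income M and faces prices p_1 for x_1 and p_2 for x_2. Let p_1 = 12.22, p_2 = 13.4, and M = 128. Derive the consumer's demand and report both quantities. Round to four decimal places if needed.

Set MRS = p_1/p_2: (3/x_1)/1 = p_1/p_2.
So x_1*(p_1,p_2) = 3·p_2/p_1, independent of income; and x_2* = (M − 3·p_2)/p_2.
At the given prices: x_1* = 3·13.4/12.22 = 3.2897, and x_2* = 6.5522.

x_1* = 3.2897, x_2* = 6.5522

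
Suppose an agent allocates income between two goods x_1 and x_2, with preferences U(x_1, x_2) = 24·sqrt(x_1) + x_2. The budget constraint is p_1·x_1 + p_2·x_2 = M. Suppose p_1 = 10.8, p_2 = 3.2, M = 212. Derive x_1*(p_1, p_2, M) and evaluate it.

Solve: √x_1 = 12·p_2/p_1, so x_1*(p_1,p_2) = (12·p_2/p_1)², and x_2* = (M − p_1·x_1*)/p_2.
Plugging in: x_1* = (12·3.2/10.8)² = 12.642.

x_1* = 12.642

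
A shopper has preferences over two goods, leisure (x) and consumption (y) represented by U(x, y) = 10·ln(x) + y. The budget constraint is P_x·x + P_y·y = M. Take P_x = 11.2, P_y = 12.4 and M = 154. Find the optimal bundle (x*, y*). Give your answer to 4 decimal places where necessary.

Set MRS = P_x/P_y: (10/x)/1 = P_x/P_y.
So x*(P_x,P_y) = 10·P_y/P_x, independent of income; and y* = (M − 10·P_y)/P_y.
At the given prices: x* = 10·12.4/11.2 = 11.0714, and y* = 2.4194.

x* = 11.0714, y* = 2.4194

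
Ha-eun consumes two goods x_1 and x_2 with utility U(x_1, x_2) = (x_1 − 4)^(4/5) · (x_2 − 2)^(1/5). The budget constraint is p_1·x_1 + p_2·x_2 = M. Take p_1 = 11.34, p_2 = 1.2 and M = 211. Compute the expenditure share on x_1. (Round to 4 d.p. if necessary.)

share on x_1 = 0.8339

Let x_1' = x_1−4, x_2' = x_2−2. MRS = 4·x_2'/x_1' = p_1/p_2.
After buying the subsistence bundle (4, 2), a share 0.8 of the remaining income goes to x_1: x_1* = 4 + 0.8·(M − 4p_1 − 2p_2)/p_1.
Discretionary income = 211 − 4·11.34 − 2·1.2 = 163.24; x_1* = 4 + 0.8·163.24/11.34 = 15.516; x_2* = 2 + 0.2·163.24/1.2 = 29.2067.
Expenditure on x_1: 11.34·15.516 = 175.952; share = 0.8339.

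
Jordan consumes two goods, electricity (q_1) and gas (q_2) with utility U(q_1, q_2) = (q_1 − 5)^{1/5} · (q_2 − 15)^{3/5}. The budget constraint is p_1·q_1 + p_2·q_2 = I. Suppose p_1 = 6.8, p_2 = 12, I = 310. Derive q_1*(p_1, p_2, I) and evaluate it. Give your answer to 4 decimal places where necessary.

q_1* = 8.5294

This is Cobb-Douglas in (q_1−5, q_2−15): tangency gives 0.2·p_2·(q_2−15) = 0.6·p_1·(q_1−5).
Substituting into the budget: q_1* = 5 + 0.25·(I − 5·p_1 − 15·p_2)/p_1, and q_2* = 15 + 0.75·(…)/p_2.
Discretionary income = 310 − 5·6.8 − 15·12 = 96; q_1* = 5 + 0.25·96/6.8 = 8.5294.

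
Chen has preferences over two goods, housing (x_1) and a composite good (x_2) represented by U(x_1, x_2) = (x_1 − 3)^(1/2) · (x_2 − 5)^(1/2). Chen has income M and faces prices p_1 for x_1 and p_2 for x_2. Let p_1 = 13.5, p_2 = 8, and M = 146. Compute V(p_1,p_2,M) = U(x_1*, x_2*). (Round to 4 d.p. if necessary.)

This is Cobb-Douglas in (x_1−3, x_2−5): tangency gives 0.5·p_2·(x_2−5) = 0.5·p_1·(x_1−3).
After buying the subsistence bundle (3, 5), a share 0.5 of the remaining income goes to x_1: x_1* = 3 + 0.5·(M − 3p_1 − 5p_2)/p_1.
Discretionary income = 146 − 3·13.5 − 5·8 = 65.5; x_1* = 3 + 0.5·65.5/13.5 = 5.4259; x_2* = 5 + 0.5·65.5/8 = 9.0938.
Utility at the optimum: U(5.4259, 9.0938) = 3.1514.

V = 3.1514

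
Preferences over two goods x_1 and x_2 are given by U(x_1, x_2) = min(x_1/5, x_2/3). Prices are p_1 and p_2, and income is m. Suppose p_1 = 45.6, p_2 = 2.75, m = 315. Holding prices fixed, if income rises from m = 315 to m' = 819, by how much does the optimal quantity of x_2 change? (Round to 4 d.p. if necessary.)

Δx_2* = 6.4

Leontief preferences: the optimum is at the kink where x_1/5 = x_2/3, i.e. x_2 = (3/5)·x_1.
Budget: p_1·x_1 + p_2·(3/5)·x_1 = m, so (5·p_1 + 3·p_2)·x_1 = 5·m.
Demand: x_1*(p_1,p_2,m) = 5·m/(5·p_1 + 3·p_2), x_2* = 3·m/(5·p_1 + 3·p_2).
Here 5·45.6 + 3·2.75 = 236.25, giving x_2* = 4.
At m' = 819: x_2* = 10.4. Change: 10.4 − 4 = 6.4.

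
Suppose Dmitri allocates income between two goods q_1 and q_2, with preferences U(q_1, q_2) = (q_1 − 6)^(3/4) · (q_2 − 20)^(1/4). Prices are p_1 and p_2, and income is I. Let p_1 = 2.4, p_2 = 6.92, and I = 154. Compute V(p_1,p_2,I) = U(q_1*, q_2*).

V = 0.2187

This is Cobb-Douglas in (q_1−6, q_2−20): tangency gives 0.75·p_2·(q_2−20) = 0.25·p_1·(q_1−6).
After buying the subsistence bundle (6, 20), a share 0.75 of the remaining income goes to q_1: q_1* = 6 + 0.75·(I − 6p_1 − 20p_2)/p_1.
Discretionary income = 154 − 6·2.4 − 20·6.92 = 1.2; q_1* = 6 + 0.75·1.2/2.4 = 6.375; q_2* = 20 + 0.25·1.2/6.92 = 20.0434.
Utility at the optimum: U(6.375, 20.0434) = 0.2187.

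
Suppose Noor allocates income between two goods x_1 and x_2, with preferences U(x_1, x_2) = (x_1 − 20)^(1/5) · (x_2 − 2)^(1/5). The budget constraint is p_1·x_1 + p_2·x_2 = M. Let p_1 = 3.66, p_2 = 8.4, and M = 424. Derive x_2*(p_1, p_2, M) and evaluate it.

MRS = (x_2−2)/(x_1−20). Tangency with p_1/p_2 gives x_2−2 = (p_1/p_2)·(x_1−20).
Substituting into the budget: x_1* = 20 + 0.5·(M − 20·p_1 − 2·p_2)/p_1, and x_2* = 2 + 0.5·(…)/p_2.
Discretionary income = 424 − 20·3.66 − 2·8.4 = 334; x_2* = 2 + 0.5·334/8.4 = 21.881.

x_2* = 21.881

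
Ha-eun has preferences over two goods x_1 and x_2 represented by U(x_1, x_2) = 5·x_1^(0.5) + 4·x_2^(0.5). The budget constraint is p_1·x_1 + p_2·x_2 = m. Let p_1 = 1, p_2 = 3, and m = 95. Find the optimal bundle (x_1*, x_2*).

x_1* = 78.2967, x_2* = 5.5678

From the CES first-order condition, (5/4)·(x_2/x_1)^(0.5) = p_1/p_2.
Hence x_2/x_1 = ((4/5)·p_1/p_2)^(1/(0.5)), i.e. raised to the 2 power.
Substitute x_2 = (x_2/x_1)·x_1 into the budget: x_1* = m/(p_1 + p_2·(x_2/x_1)).
Numerically x_2/x_1 = 0.071111, so x_1* = 95/(1 + 3·0.071111) = 78.2967 and x_2* = 0.071111·78.2967 = 5.5678.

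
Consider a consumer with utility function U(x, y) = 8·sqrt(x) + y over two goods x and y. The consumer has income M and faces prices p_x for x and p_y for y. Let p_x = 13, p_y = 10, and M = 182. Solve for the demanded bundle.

x* = 9.4675, y* = 5.8923

Solve: √x = 4·p_y/p_x, so x*(p_x,p_y) = (4·p_y/p_x)², and y* = (M − p_x·x*)/p_y.
Plugging in: x* = (4·10/13)² = 9.4675, y* = 5.8923.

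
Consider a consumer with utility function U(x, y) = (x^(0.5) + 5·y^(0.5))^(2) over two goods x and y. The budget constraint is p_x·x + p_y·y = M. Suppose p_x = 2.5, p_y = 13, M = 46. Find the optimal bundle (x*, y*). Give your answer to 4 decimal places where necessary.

MU_x ∝ x^(-0.5), MU_y ∝ 5·y^(-0.5), so MRS = (1/5)·(y/x)^(0.5) = p_x/p_y.
Solve for the ratio: y/x = [5·p_x/p_y]^(2).
With the ratio pinned down, the budget gives x* = M/(p_x + p_y·(y/x)) and y* = (y/x)·x*.
Numerically y/x = 0.924556, so x* = 46/(2.5 + 13·0.924556) = 3.1682 and y* = 0.924556·3.1682 = 2.9292.

x* = 3.1682, y* = 2.9292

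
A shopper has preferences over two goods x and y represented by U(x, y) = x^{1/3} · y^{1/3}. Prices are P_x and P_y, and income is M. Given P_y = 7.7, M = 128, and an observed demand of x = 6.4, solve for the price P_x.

Tangency: MRS = y/x = P_x/P_y.
So 1/3·P_y·y = 1/3·P_x·x; combined with the budget, a share 0.5 of income goes to x.
Demand: x*(P_x,P_y,M) = 0.5·M/P_x and y* = 0.5·M/P_y.
Set x* = 6.4 in the demand function and solve for P_x: P_x = 10.

P_x = 10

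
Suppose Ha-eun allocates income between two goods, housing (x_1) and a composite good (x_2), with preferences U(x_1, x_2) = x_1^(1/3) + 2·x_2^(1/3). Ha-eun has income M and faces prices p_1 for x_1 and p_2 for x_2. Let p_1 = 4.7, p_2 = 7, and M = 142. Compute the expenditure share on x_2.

share on x_2 = 0.6986

MU_x_1 ∝ x_1^(-2/3), MU_x_2 ∝ 2·x_2^(-2/3), so MRS = (1/2)·(x_2/x_1)^(2/3) = p_1/p_2.
Solve for the ratio: x_2/x_1 = [2·p_1/p_2]^(1.5).
Substitute x_2 = (x_2/x_1)·x_1 into the budget: x_1* = M/(p_1 + p_2·(x_2/x_1)).
Numerically x_2/x_1 = 1.556126, so x_1* = 142/(4.7 + 7·1.556126) = 9.1067 and x_2* = 1.556126·9.1067 = 14.1712.
Expenditure on x_2: 7·14.1712 = 99.1984; share = 0.6986.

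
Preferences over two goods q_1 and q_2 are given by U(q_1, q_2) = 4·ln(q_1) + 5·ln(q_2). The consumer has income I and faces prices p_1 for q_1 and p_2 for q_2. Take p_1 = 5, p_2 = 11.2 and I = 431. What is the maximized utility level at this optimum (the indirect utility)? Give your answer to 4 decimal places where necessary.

Demand: q_1*(p_1,p_2,I) = 4/9·I/p_1 and q_2* = 5/9·I/p_2.
At p_1=5, p_2=11.2, I=431: q_1* = 4/9·431/5 = 38.3111, q_2* = 21.379.
Utility at the optimum: U(38.3111, 21.379) = 29.895.

V = 29.895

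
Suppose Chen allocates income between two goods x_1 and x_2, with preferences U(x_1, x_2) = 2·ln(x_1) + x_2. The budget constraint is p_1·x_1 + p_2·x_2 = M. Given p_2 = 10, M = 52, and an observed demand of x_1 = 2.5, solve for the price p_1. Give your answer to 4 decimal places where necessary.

p_1 = 8

MU_x_1 = 2/x_1, MU_x_2 = 1. Tangency: 2/x_1 = p_1/p_2.
So x_1*(p_1,p_2) = 2·p_2/p_1, independent of income; and x_2* = (M − 2·p_2)/p_2.
Set x_1* = 2.5 in the demand function and solve for p_1: p_1 = 8.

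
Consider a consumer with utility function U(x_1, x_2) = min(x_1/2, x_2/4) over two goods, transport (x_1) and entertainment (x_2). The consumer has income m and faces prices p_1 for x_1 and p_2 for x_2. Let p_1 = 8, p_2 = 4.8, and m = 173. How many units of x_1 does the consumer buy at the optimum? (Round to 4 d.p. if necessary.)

x_1* = 9.8295

With perfect complements, no substitution: consume in ratio x_1:x_2 = 2:4.
Budget: p_1·x_1 + p_2·2·x_1 = m, so (2·p_1 + 4·p_2)·x_1 = 2·m.
Demand: x_1*(p_1,p_2,m) = 2·m/(2·p_1 + 4·p_2), x_2* = 4·m/(2·p_1 + 4·p_2).
Here 2·8 + 4·4.8 = 35.2, giving x_1* = 9.8295.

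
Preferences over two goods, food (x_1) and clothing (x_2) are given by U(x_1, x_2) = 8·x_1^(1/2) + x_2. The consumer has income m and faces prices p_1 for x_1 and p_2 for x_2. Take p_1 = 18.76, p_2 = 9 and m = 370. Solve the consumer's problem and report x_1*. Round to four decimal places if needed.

x_1* = 3.6825

Set MRS = p_1/p_2: 4·x_1^(−1/2) = p_1/p_2.
Thus x_1* = (4·p_2/p_1)² — independent of m — with the rest of income spent on x_2.
Plugging in: x_1* = (4·9/18.76)² = 3.6825.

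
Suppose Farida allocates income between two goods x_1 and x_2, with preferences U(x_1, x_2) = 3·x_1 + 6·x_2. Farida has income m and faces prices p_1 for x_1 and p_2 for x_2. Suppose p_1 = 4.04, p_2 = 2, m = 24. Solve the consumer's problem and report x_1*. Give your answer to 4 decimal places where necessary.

x_1* = 0

Perfect substitutes: compare marginal utility per dollar. 3/p_1 vs 6/p_2 → 0.7426 vs 3.
x_2 gives more utility per dollar, so spend all income on x_2: x_2* = m/p_2, x_1* = 0.
Numerically: x_1* = 0, x_2* = 12.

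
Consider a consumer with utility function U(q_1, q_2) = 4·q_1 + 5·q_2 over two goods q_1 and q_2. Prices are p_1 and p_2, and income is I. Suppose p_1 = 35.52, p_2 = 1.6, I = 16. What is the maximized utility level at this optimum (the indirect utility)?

V = 50

Perfect substitutes: compare marginal utility per dollar. 4/p_1 vs 5/p_2 → 0.1126 vs 3.125.
q_2 gives more utility per dollar, so spend all income on q_2: q_2* = I/p_2, q_1* = 0.
Numerically: q_1* = 0, q_2* = 10.
Utility at the optimum: U(0, 10) = 50.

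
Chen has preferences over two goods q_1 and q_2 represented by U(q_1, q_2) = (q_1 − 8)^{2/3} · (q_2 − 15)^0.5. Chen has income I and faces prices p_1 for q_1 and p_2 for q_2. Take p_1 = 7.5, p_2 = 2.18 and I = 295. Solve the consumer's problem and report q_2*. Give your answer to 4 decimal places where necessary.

This is Cobb-Douglas in (q_1−8, q_2−15): tangency gives 2/3·p_2·(q_2−15) = 0.5·p_1·(q_1−8).
After buying the subsistence bundle (8, 15), a share 4/7 of the remaining income goes to q_1: q_1* = 8 + 4/7·(I − 8p_1 − 15p_2)/p_1.
Discretionary income = 295 − 8·7.5 − 15·2.18 = 202.3; q_2* = 15 + 3/7·202.3/2.18 = 54.7706.

q_2* = 54.7706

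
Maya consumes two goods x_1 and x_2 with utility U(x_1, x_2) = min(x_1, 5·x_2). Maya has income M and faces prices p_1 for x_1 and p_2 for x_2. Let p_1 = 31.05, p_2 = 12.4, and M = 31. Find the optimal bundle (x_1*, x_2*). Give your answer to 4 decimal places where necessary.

x_1* = 0.9245, x_2* = 0.1849

Leontief preferences: the optimum is at the kink where x_1/5 = x_2/1, i.e. x_2 = (1/5)·x_1.
Budget: p_1·x_1 + p_2·(1/5)·x_1 = M, so (5·p_1 + p_2)·x_1 = 5·M.
Demand: x_1*(p_1,p_2,M) = 5·M/(5·p_1 + p_2), x_2* = M/(5·p_1 + p_2).
Here 5·31.05 + 12.4 = 167.65, giving x_1* = 0.9245 and x_2* = 0.1849.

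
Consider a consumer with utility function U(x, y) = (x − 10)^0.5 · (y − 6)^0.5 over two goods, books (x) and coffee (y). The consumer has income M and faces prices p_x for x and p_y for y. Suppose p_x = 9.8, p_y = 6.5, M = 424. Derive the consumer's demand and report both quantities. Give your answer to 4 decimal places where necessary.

x* = 24.6429, y* = 28.0769

After buying the subsistence bundle (10, 6), a share 0.5 of the remaining income goes to x: x* = 10 + 0.5·(M − 10p_x − 6p_y)/p_x.
Discretionary income = 424 − 10·9.8 − 6·6.5 = 287; x* = 10 + 0.5·287/9.8 = 24.6429; y* = 6 + 0.5·287/6.5 = 28.0769.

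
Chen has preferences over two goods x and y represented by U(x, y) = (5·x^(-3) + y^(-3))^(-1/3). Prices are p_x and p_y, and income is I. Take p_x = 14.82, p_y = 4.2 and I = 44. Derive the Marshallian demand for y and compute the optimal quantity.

y* = 2.1601

MU_x ∝ 5·x^(-4), MU_y ∝ y^(-4), so MRS = 5·(y/x)^(4) = p_x/p_y.
Hence y/x = ((1/5)·p_x/p_y)^(1/(4)), i.e. raised to the 0.25 power.
With the ratio pinned down, the budget gives x* = I/(p_x + p_y·(y/x)) and y* = (y/x)·x*.
Numerically y/x = 0.916552, so x* = 44/(14.82 + 4.2·0.916552) = 2.3568 and y* = 0.916552·2.3568 = 2.1601.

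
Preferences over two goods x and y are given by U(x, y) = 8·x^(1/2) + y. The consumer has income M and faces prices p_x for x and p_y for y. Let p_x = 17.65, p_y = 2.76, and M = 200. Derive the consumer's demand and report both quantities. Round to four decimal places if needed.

Solve: √x = 4·p_y/p_x, so x*(p_x,p_y) = (4·p_y/p_x)², and y* = (M − p_x·x*)/p_y.
Plugging in: x* = (4·2.76/17.65)² = 0.3912, y* = 69.9618.

x* = 0.3912, y* = 69.9618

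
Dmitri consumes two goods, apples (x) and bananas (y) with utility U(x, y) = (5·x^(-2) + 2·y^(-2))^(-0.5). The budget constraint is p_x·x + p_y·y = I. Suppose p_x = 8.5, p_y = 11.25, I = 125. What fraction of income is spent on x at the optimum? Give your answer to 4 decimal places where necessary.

MRS = MU_x/MU_y = (5/2)·(y/x)^(3). Set equal to p_x/p_y.
Solve for the ratio: y/x = [(2/5)·p_x/p_y]^(1/3).
Substitute y = (y/x)·x into the budget: x* = I/(p_x + p_y·(y/x)).
Numerically y/x = 0.671082, so x* = 125/(8.5 + 11.25·0.671082) = 7.7883 and y* = 0.671082·7.7883 = 5.2266.
Expenditure on x: 8.5·7.7883 = 66.2007; share = 0.5296.

share on x = 0.5296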